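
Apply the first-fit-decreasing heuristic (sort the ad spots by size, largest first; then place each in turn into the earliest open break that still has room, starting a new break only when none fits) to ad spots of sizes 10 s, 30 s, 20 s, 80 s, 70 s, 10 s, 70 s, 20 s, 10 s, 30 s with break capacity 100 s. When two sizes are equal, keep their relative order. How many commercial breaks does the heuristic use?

4

Sorted descending: 80, 70, 70, 30, 30, 20, 20, 10, 10, 10.
  80 → break 1 (new)  [load 80/100]
  70 → break 2 (new)  [load 70/100]
  70 → break 3 (new)  [load 70/100]
  30 → break 2  [load 100/100]
  30 → break 3  [load 100/100]
  20 → break 1  [load 100/100]
  20 → break 4 (new)  [load 20/100]
  10 → break 4  [load 30/100]
  10 → break 4  [load 40/100]
  10 → break 4  [load 50/100]
4 commercial breaks opened.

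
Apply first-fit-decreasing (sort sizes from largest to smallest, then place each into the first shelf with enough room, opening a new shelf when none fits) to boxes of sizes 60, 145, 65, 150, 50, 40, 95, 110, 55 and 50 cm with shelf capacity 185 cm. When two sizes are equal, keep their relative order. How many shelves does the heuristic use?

Sorted descending: 150, 145, 110, 95, 65, 60, 55, 50, 50, 40.
  150 → shelf 1 (new)  [load 150/185]
  145 → shelf 2 (new)  [load 145/185]
  110 → shelf 3 (new)  [load 110/185]
  95 → shelf 4 (new)  [load 95/185]
  65 → shelf 3  [load 175/185]
  60 → shelf 4  [load 155/185]
  55 → shelf 5 (new)  [load 55/185]
  50 → shelf 5  [load 105/185]
  50 → shelf 5  [load 155/185]
  40 → shelf 2  [load 185/185]
5 shelves opened.

5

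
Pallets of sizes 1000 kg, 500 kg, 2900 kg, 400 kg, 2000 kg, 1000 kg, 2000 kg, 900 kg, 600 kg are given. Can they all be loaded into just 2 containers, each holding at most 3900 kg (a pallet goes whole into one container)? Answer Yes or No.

Total = 11300 kg; ⌈11300/3900⌉ = 3.
At least 3 containers are required, but only 2 are allowed.

No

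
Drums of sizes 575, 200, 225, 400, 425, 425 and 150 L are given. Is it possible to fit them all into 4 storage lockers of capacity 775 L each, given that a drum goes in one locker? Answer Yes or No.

A valid assignment using 4 storage lockers:
  locker 1: 575 + 200 = 775
  locker 2: 425 + 225 = 650
  locker 3: 425 + 150 = 575
  locker 4: 400 = 400
Every load is within 775 L, so 4 storage lockers suffice.

Yes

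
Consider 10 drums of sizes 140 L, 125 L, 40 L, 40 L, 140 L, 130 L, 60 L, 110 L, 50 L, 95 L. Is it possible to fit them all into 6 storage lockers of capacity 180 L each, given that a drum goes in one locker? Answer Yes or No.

A valid assignment using 6 storage lockers:
  locker 1: 140 + 40 = 180
  locker 2: 140 + 40 = 180
  locker 3: 130 + 50 = 180
  locker 4: 125 = 125
  locker 5: 110 + 60 = 170
  locker 6: 95 = 95
Every load is within 180 L, so 6 storage lockers suffice.

Yes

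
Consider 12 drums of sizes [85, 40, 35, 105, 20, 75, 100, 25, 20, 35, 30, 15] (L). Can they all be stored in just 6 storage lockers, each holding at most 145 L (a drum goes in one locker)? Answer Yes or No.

Yes

A valid assignment using 5 storage lockers:
  locker 1: 105 + 40 = 145
  locker 2: 100 + 35 = 135
  locker 3: 85 + 35 + 25 = 145
  locker 4: 75 + 30 + 20 + 20 = 145
  locker 5: 15 = 15
That uses only 5 ≤ 6, so 6 storage lockers are enough.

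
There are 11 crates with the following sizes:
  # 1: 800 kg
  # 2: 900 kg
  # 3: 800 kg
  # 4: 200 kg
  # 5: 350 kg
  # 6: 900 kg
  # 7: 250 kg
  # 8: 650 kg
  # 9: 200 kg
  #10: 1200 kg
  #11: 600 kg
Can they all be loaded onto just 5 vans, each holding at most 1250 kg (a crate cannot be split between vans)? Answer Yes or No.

Total = 6850 kg; ⌈6850/1250⌉ = 6.
At least 6 vans are required, but only 5 are allowed.

No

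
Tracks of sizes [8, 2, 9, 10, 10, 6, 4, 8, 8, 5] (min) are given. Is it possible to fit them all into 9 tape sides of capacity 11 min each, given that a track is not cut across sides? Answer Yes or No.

A valid assignment using 8 tape sides:
  side 1: 10 = 10
  side 2: 10 = 10
  side 3: 9 + 2 = 11
  side 4: 8 = 8
  side 5: 8 = 8
  side 6: 8 = 8
  side 7: 6 + 5 = 11
  side 8: 4 = 4
That uses only 8 ≤ 9, so 9 tape sides are enough.

Yes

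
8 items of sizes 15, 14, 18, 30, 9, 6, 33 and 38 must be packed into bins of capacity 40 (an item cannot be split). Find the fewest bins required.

Total = 38 + 33 + 30 + 18 + 15 + 14 + 9 + 6 = 163.
Lower bound: ⌈163/40⌉ = 5 bins.
A packing using 5 bins:
  bin 1: 38 = 38
  bin 2: 33 + 6 = 39
  bin 3: 30 + 9 = 39
  bin 4: 18 + 15 = 33
  bin 5: 14 = 14
This matches the lower bound, so 5 is optimal.

5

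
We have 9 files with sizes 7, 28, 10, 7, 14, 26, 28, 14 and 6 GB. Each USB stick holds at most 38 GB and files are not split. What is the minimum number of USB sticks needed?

4

Total = 28 + 28 + 26 + 14 + 14 + 10 + 7 + 7 + 6 = 140 GB.
Lower bound: ⌈140/38⌉ = 4 USB sticks.
A packing using 4 USB sticks:
  USB stick 1: 28 + 10 = 38
  USB stick 2: 28 + 7 = 35
  USB stick 3: 26 + 7 = 33
  USB stick 4: 14 + 14 + 6 = 34
This matches the lower bound, so 4 is optimal.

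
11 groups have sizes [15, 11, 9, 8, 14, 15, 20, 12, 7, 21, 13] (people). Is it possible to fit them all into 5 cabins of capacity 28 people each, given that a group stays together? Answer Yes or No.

No

Total = 145 people; ⌈145/28⌉ = 6.
At least 6 cabins are required, but only 5 are allowed.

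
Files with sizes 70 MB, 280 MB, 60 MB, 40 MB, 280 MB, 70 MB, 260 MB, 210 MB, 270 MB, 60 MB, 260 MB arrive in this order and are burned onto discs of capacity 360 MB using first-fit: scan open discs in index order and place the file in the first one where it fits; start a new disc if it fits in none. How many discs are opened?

7

  70 → disc 1 (new)  [load 70/360]
  280 → disc 1  [load 350/360]
  60 → disc 2 (new)  [load 60/360]
  40 → disc 2  [load 100/360]
  280 → disc 3 (new)  [load 280/360]
  70 → disc 2  [load 170/360]
  260 → disc 4 (new)  [load 260/360]
  210 → disc 5 (new)  [load 210/360]
  270 → disc 6 (new)  [load 270/360]
  60 → disc 2  [load 230/360]
  260 → disc 7 (new)  [load 260/360]
7 discs opened.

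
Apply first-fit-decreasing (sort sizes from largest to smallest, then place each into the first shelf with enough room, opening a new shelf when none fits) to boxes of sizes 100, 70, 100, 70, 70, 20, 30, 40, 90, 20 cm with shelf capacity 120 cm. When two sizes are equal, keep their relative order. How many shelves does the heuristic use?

6

Sorted descending: 100, 100, 90, 70, 70, 70, 40, 30, 20, 20.
  100 → shelf 1 (new)  [load 100/120]
  100 → shelf 2 (new)  [load 100/120]
  90 → shelf 3 (new)  [load 90/120]
  70 → shelf 4 (new)  [load 70/120]
  70 → shelf 5 (new)  [load 70/120]
  70 → shelf 6 (new)  [load 70/120]
  40 → shelf 4  [load 110/120]
  30 → shelf 3  [load 120/120]
  20 → shelf 1  [load 120/120]
  20 → shelf 2  [load 120/120]
6 shelves opened.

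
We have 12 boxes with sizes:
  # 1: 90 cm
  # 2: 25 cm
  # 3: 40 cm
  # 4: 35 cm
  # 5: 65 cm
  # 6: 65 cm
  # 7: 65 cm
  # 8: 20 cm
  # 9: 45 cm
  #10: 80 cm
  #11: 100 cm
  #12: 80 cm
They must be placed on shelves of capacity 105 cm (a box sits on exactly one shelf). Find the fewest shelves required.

8

Total = 100 + 90 + 80 + 80 + 65 + 65 + 65 + 45 + 40 + 35 + 25 + 20 = 710 cm.
Lower bound: ⌈710/105⌉ = 7 shelves.
A packing using 8 shelves:
  shelf 1: 100 = 100
  shelf 2: 90 = 90
  shelf 3: 80 + 25 = 105
  shelf 4: 80 + 20 = 100
  shelf 5: 65 + 40 = 105
  shelf 6: 65 + 35 = 100
  shelf 7: 65 = 65
  shelf 8: 45 = 45
No arrangement into 7 shelves stays within capacity, so 8 is optimal.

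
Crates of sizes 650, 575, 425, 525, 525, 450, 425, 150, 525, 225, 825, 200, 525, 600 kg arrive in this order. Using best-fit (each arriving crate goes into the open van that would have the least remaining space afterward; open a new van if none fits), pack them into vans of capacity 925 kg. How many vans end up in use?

10

  650 → van 1 (new)  [load 650/925]
  575 → van 2 (new)  [load 575/925]
  425 → van 3 (new)  [load 425/925]
  525 → van 4 (new)  [load 525/925]
  525 → van 5 (new)  [load 525/925]
  450 → van 3  [load 875/925]
  425 → van 6 (new)  [load 425/925]
  150 → van 1  [load 800/925]
  525 → van 7 (new)  [load 525/925]
  225 → van 2  [load 800/925]
  825 → van 8 (new)  [load 825/925]
  200 → van 4  [load 725/925]
  525 → van 9 (new)  [load 525/925]
  600 → van 10 (new)  [load 600/925]
10 vans opened.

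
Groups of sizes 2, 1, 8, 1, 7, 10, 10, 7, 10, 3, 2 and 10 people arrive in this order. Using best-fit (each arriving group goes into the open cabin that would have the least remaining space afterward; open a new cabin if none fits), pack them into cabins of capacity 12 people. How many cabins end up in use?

7

  2 → cabin 1 (new)  [load 2/12]
  1 → cabin 1  [load 3/12]
  8 → cabin 1  [load 11/12]
  1 → cabin 1  [load 12/12]
  7 → cabin 2 (new)  [load 7/12]
  10 → cabin 3 (new)  [load 10/12]
  10 → cabin 4 (new)  [load 10/12]
  7 → cabin 5 (new)  [load 7/12]
  10 → cabin 6 (new)  [load 10/12]
  3 → cabin 2  [load 10/12]
  2 → cabin 2  [load 12/12]
  10 → cabin 7 (new)  [load 10/12]
7 cabins opened.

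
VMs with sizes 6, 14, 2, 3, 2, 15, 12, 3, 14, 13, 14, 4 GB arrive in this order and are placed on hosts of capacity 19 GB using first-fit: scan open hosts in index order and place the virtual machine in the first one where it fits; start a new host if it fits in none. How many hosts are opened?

7

  6 → host 1 (new)  [load 6/19]
  14 → host 2 (new)  [load 14/19]
  2 → host 1  [load 8/19]
  3 → host 1  [load 11/19]
  2 → host 1  [load 13/19]
  15 → host 3 (new)  [load 15/19]
  12 → host 4 (new)  [load 12/19]
  3 → host 1  [load 16/19]
  14 → host 5 (new)  [load 14/19]
  13 → host 6 (new)  [load 13/19]
  14 → host 7 (new)  [load 14/19]
  4 → host 2  [load 18/19]
7 hosts opened.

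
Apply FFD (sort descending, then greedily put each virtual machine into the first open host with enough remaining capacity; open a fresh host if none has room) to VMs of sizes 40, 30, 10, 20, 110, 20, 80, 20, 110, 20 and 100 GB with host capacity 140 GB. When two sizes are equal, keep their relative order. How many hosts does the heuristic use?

4

Sorted descending: 110, 110, 100, 80, 40, 30, 20, 20, 20, 20, 10.
  110 → host 1 (new)  [load 110/140]
  110 → host 2 (new)  [load 110/140]
  100 → host 3 (new)  [load 100/140]
  80 → host 4 (new)  [load 80/140]
  40 → host 3  [load 140/140]
  30 → host 1  [load 140/140]
  20 → host 2  [load 130/140]
  20 → host 4  [load 100/140]
  20 → host 4  [load 120/140]
  20 → host 4  [load 140/140]
  10 → host 2  [load 140/140]
4 hosts opened.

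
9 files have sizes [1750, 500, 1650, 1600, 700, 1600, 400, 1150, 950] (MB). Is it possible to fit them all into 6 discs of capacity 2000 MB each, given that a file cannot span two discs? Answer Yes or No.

A valid assignment using 6 discs:
  disc 1: 1750 = 1750
  disc 2: 1650 = 1650
  disc 3: 1600 + 400 = 2000
  disc 4: 1600 = 1600
  disc 5: 1150 + 700 = 1850
  disc 6: 950 + 500 = 1450
Every load is within 2000 MB, so 6 discs suffice.

Yes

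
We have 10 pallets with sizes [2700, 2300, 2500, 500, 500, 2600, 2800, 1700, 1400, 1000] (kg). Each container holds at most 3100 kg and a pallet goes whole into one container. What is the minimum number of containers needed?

Total = 2800 + 2700 + 2600 + 2500 + 2300 + 1700 + 1400 + 1000 + 500 + 500 = 18000 kg.
Lower bound: ⌈18000/3100⌉ = 6 containers.
A packing using 7 containers:
  container 1: 2800 = 2800
  container 2: 2700 = 2700
  container 3: 2600 + 500 = 3100
  container 4: 2500 + 500 = 3000
  container 5: 2300 = 2300
  container 6: 1700 + 1400 = 3100
  container 7: 1000 = 1000
No arrangement into 6 containers stays within capacity, so 7 is optimal.

7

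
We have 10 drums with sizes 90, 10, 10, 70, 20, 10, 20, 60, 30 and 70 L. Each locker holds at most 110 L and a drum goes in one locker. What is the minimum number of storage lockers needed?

Total = 90 + 70 + 70 + 60 + 30 + 20 + 20 + 10 + 10 + 10 = 390 L.
Lower bound: ⌈390/110⌉ = 4 storage lockers.
A packing using 4 storage lockers:
  locker 1: 90 + 20 = 110
  locker 2: 70 + 30 + 10 = 110
  locker 3: 70 + 20 + 10 + 10 = 110
  locker 4: 60 = 60
This matches the lower bound, so 4 is optimal.

4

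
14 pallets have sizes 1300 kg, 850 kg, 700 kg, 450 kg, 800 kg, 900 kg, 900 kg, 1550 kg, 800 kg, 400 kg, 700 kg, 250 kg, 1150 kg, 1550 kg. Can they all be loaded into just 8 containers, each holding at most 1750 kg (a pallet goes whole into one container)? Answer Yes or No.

A valid assignment using 8 containers:
  container 1: 1550 = 1550
  container 2: 1550 = 1550
  container 3: 1300 + 450 = 1750
  container 4: 1150 + 400 = 1550
  container 5: 900 + 850 = 1750
  container 6: 900 + 800 = 1700
  container 7: 800 + 700 + 250 = 1750
  container 8: 700 = 700
Every load is within 1750 kg, so 8 containers suffice.

Yes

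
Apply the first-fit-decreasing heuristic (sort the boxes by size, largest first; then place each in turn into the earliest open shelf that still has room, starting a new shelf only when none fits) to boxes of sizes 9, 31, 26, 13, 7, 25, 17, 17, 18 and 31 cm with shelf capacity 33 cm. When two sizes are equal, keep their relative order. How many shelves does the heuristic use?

7

Sorted descending: 31, 31, 26, 25, 18, 17, 17, 13, 9, 7.
  31 → shelf 1 (new)  [load 31/33]
  31 → shelf 2 (new)  [load 31/33]
  26 → shelf 3 (new)  [load 26/33]
  25 → shelf 4 (new)  [load 25/33]
  18 → shelf 5 (new)  [load 18/33]
  17 → shelf 6 (new)  [load 17/33]
  17 → shelf 7 (new)  [load 17/33]
  13 → shelf 5  [load 31/33]
  9 → shelf 6  [load 26/33]
  7 → shelf 3  [load 33/33]
7 shelves opened.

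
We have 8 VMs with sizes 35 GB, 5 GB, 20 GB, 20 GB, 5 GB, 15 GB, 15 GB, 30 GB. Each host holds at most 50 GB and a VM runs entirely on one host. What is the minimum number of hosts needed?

Total = 35 + 30 + 20 + 20 + 15 + 15 + 5 + 5 = 145 GB.
Lower bound: ⌈145/50⌉ = 3 hosts.
A packing using 3 hosts:
  host 1: 35 + 15 = 50
  host 2: 30 + 20 = 50
  host 3: 20 + 15 + 5 + 5 = 45
This matches the lower bound, so 3 is optimal.

3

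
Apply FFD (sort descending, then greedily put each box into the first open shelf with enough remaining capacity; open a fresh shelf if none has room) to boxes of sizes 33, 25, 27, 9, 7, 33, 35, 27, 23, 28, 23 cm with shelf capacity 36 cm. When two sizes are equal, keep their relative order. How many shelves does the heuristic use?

9

Sorted descending: 35, 33, 33, 28, 27, 27, 25, 23, 23, 9, 7.
  35 → shelf 1 (new)  [load 35/36]
  33 → shelf 2 (new)  [load 33/36]
  33 → shelf 3 (new)  [load 33/36]
  28 → shelf 4 (new)  [load 28/36]
  27 → shelf 5 (new)  [load 27/36]
  27 → shelf 6 (new)  [load 27/36]
  25 → shelf 7 (new)  [load 25/36]
  23 → shelf 8 (new)  [load 23/36]
  23 → shelf 9 (new)  [load 23/36]
  9 → shelf 5  [load 36/36]
  7 → shelf 4  [load 35/36]
9 shelves opened.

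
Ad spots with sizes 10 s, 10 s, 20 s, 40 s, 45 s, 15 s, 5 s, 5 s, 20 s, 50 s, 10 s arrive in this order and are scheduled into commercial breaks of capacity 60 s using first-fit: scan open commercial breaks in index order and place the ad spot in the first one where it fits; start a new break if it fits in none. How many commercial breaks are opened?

  10 → break 1 (new)  [load 10/60]
  10 → break 1  [load 20/60]
  20 → break 1  [load 40/60]
  40 → break 2 (new)  [load 40/60]
  45 → break 3 (new)  [load 45/60]
  15 → break 1  [load 55/60]
  5 → break 1  [load 60/60]
  5 → break 2  [load 45/60]
  20 → break 4 (new)  [load 20/60]
  50 → break 5 (new)  [load 50/60]
  10 → break 2  [load 55/60]
5 commercial breaks opened.

5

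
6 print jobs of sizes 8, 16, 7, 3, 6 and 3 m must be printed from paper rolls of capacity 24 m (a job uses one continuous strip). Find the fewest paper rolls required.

2

Total = 16 + 8 + 7 + 6 + 3 + 3 = 43 m.
Lower bound: ⌈43/24⌉ = 2 paper rolls.
A packing using 2 paper rolls:
  roll 1: 16 + 8 = 24
  roll 2: 7 + 6 + 3 + 3 = 19
This matches the lower bound, so 2 is optimal.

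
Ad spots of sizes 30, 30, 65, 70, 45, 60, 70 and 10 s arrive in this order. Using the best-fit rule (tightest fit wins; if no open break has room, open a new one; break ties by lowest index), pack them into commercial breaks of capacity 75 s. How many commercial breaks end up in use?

  30 → break 1 (new)  [load 30/75]
  30 → break 1  [load 60/75]
  65 → break 2 (new)  [load 65/75]
  70 → break 3 (new)  [load 70/75]
  45 → break 4 (new)  [load 45/75]
  60 → break 5 (new)  [load 60/75]
  70 → break 6 (new)  [load 70/75]
  10 → break 2  [load 75/75]
6 commercial breaks opened.

6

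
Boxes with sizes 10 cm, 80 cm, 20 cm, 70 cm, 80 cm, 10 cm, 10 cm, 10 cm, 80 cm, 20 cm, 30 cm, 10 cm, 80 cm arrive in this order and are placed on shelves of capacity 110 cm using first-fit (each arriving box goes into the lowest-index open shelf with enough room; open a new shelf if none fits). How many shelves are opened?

5

  10 → shelf 1 (new)  [load 10/110]
  80 → shelf 1  [load 90/110]
  20 → shelf 1  [load 110/110]
  70 → shelf 2 (new)  [load 70/110]
  80 → shelf 3 (new)  [load 80/110]
  10 → shelf 2  [load 80/110]
  10 → shelf 2  [load 90/110]
  10 → shelf 2  [load 100/110]
  80 → shelf 4 (new)  [load 80/110]
  20 → shelf 3  [load 100/110]
  30 → shelf 4  [load 110/110]
  10 → shelf 2  [load 110/110]
  80 → shelf 5 (new)  [load 80/110]
5 shelves opened.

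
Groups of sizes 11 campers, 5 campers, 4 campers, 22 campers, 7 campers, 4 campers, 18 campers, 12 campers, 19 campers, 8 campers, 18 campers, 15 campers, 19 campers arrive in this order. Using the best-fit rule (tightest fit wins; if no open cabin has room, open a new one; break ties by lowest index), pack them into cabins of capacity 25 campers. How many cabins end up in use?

  11 → cabin 1 (new)  [load 11/25]
  5 → cabin 1  [load 16/25]
  4 → cabin 1  [load 20/25]
  22 → cabin 2 (new)  [load 22/25]
  7 → cabin 3 (new)  [load 7/25]
  4 → cabin 1  [load 24/25]
  18 → cabin 3  [load 25/25]
  12 → cabin 4 (new)  [load 12/25]
  19 → cabin 5 (new)  [load 19/25]
  8 → cabin 4  [load 20/25]
  18 → cabin 6 (new)  [load 18/25]
  15 → cabin 7 (new)  [load 15/25]
  19 → cabin 8 (new)  [load 19/25]
8 cabins opened.

8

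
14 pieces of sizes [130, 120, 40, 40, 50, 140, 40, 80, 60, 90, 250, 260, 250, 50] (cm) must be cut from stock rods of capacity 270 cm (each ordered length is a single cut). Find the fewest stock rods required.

7

Total = 260 + 250 + 250 + 140 + 130 + 120 + 90 + 80 + 60 + 50 + 50 + 40 + 40 + 40 = 1600 cm.
Lower bound: ⌈1600/270⌉ = 6 stock rods.
A packing using 7 stock rods:
  stock rod 1: 260 = 260
  stock rod 2: 250 = 250
  stock rod 3: 250 = 250
  stock rod 4: 140 + 130 = 270
  stock rod 5: 120 + 90 + 60 = 270
  stock rod 6: 80 + 50 + 50 + 40 + 40 = 260
  stock rod 7: 40 = 40
No arrangement into 6 stock rods stays within capacity, so 7 is optimal.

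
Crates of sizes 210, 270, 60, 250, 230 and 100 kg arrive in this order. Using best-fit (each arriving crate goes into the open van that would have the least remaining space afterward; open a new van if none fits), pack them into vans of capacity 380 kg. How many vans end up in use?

4

  210 → van 1 (new)  [load 210/380]
  270 → van 2 (new)  [load 270/380]
  60 → van 2  [load 330/380]
  250 → van 3 (new)  [load 250/380]
  230 → van 4 (new)  [load 230/380]
  100 → van 3  [load 350/380]
4 vans opened.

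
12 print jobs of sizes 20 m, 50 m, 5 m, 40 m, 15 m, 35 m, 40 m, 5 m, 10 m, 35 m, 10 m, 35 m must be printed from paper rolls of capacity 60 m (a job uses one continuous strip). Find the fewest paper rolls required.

6

Total = 50 + 40 + 40 + 35 + 35 + 35 + 20 + 15 + 10 + 10 + 5 + 5 = 300 m.
Lower bound: ⌈300/60⌉ = 5 paper rolls.
Also, 6 print jobs each exceed 30 m, and no two of those can share a roll, so at least 6 paper rolls are needed.
A packing using 6 paper rolls:
  roll 1: 50 + 10 = 60
  roll 2: 40 + 20 = 60
  roll 3: 40 + 15 + 5 = 60
  roll 4: 35 + 10 + 5 = 50
  roll 5: 35 = 35
  roll 6: 35 = 35
This matches the lower bound, so 6 is optimal.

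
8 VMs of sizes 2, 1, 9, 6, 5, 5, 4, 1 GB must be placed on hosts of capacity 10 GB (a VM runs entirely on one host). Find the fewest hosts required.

Total = 9 + 6 + 5 + 5 + 4 + 2 + 1 + 1 = 33 GB.
Lower bound: ⌈33/10⌉ = 4 hosts.
A packing using 4 hosts:
  host 1: 9 + 1 = 10
  host 2: 6 + 4 = 10
  host 3: 5 + 5 = 10
  host 4: 2 + 1 = 3
This matches the lower bound, so 4 is optimal.

4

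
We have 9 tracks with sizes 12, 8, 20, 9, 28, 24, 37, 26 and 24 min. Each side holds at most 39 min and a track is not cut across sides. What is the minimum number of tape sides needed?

Total = 37 + 28 + 26 + 24 + 24 + 20 + 12 + 9 + 8 = 188 min.
Lower bound: ⌈188/39⌉ = 5 tape sides.
Also, 6 tracks each exceed 39/2 min, and no two of those can share a side, so at least 6 tape sides are needed.
A packing using 6 tape sides:
  side 1: 37 = 37
  side 2: 28 + 9 = 37
  side 3: 26 + 12 = 38
  side 4: 24 + 8 = 32
  side 5: 24 = 24
  side 6: 20 = 20
This matches the lower bound, so 6 is optimal.

6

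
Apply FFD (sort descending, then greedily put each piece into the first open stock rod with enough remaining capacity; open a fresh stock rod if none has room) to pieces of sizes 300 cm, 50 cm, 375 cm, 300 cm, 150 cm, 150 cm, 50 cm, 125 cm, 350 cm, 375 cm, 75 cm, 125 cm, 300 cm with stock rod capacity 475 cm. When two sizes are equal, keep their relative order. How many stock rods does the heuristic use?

Sorted descending: 375, 375, 350, 300, 300, 300, 150, 150, 125, 125, 75, 50, 50.
  375 → stock rod 1 (new)  [load 375/475]
  375 → stock rod 2 (new)  [load 375/475]
  350 → stock rod 3 (new)  [load 350/475]
  300 → stock rod 4 (new)  [load 300/475]
  300 → stock rod 5 (new)  [load 300/475]
  300 → stock rod 6 (new)  [load 300/475]
  150 → stock rod 4  [load 450/475]
  150 → stock rod 5  [load 450/475]
  125 → stock rod 3  [load 475/475]
  125 → stock rod 6  [load 425/475]
  75 → stock rod 1  [load 450/475]
  50 → stock rod 2  [load 425/475]
  50 → stock rod 2  [load 475/475]
6 stock rods opened.

6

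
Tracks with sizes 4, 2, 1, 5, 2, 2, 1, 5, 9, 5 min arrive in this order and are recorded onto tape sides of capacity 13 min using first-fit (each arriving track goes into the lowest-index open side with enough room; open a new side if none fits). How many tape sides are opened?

  4 → side 1 (new)  [load 4/13]
  2 → side 1  [load 6/13]
  1 → side 1  [load 7/13]
  5 → side 1  [load 12/13]
  2 → side 2 (new)  [load 2/13]
  2 → side 2  [load 4/13]
  1 → side 1  [load 13/13]
  5 → side 2  [load 9/13]
  9 → side 3 (new)  [load 9/13]
  5 → side 4 (new)  [load 5/13]
4 tape sides opened.

4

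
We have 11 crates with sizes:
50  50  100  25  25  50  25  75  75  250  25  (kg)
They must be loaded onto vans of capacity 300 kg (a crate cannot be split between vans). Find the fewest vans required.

Total = 250 + 100 + 75 + 75 + 50 + 50 + 50 + 25 + 25 + 25 + 25 = 750 kg.
Lower bound: ⌈750/300⌉ = 3 vans.
A packing using 3 vans:
  van 1: 250 + 50 = 300
  van 2: 100 + 75 + 75 + 50 = 300
  van 3: 50 + 25 + 25 + 25 + 25 = 150
This matches the lower bound, so 3 is optimal.

3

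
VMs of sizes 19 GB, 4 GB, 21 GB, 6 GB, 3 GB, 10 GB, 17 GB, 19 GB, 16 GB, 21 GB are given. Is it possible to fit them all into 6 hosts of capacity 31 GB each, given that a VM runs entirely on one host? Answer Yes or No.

A valid assignment using 6 hosts:
  host 1: 21 + 10 = 31
  host 2: 21 + 6 + 4 = 31
  host 3: 19 + 3 = 22
  host 4: 19 = 19
  host 5: 17 = 17
  host 6: 16 = 16
Every load is within 31 GB, so 6 hosts suffice.

Yes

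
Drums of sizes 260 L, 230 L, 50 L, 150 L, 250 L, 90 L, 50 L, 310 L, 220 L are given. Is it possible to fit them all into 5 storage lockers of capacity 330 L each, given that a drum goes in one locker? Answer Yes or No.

Total = 1610 L; ⌈1610/330⌉ = 5.
The bound of 5 does not rule out 5, but exhaustive search shows no assignment into 5 storage lockers of capacity 330 L exists — the minimum is 6.

No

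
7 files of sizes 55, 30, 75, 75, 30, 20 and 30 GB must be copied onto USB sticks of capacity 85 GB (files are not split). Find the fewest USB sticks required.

4

Total = 75 + 75 + 55 + 30 + 30 + 30 + 20 = 315 GB.
Lower bound: ⌈315/85⌉ = 4 USB sticks.
A packing using 4 USB sticks:
  USB stick 1: 75 = 75
  USB stick 2: 75 = 75
  USB stick 3: 55 + 30 = 85
  USB stick 4: 30 + 30 + 20 = 80
This matches the lower bound, so 4 is optimal.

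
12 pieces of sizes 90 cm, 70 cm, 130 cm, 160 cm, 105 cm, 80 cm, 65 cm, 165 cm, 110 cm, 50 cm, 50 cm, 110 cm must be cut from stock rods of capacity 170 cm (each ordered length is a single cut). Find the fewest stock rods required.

8

Total = 165 + 160 + 130 + 110 + 110 + 105 + 90 + 80 + 70 + 65 + 50 + 50 = 1185 cm.
Lower bound: ⌈1185/170⌉ = 7 stock rods.
A packing using 8 stock rods:
  stock rod 1: 165 = 165
  stock rod 2: 160 = 160
  stock rod 3: 130 = 130
  stock rod 4: 110 + 50 = 160
  stock rod 5: 110 + 50 = 160
  stock rod 6: 105 + 65 = 170
  stock rod 7: 90 + 80 = 170
  stock rod 8: 70 = 70
No arrangement into 7 stock rods stays within capacity, so 8 is optimal.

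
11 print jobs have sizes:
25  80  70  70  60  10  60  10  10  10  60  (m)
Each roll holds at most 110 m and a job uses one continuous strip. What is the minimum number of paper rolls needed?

Total = 80 + 70 + 70 + 60 + 60 + 60 + 25 + 10 + 10 + 10 + 10 = 465 m.
Lower bound: ⌈465/110⌉ = 5 paper rolls.
Also, 6 print jobs each exceed 55 m, and no two of those can share a roll, so at least 6 paper rolls are needed.
A packing using 6 paper rolls:
  roll 1: 80 + 25 = 105
  roll 2: 70 + 10 + 10 + 10 + 10 = 110
  roll 3: 70 = 70
  roll 4: 60 = 60
  roll 5: 60 = 60
  roll 6: 60 = 60
This matches the lower bound, so 6 is optimal.

6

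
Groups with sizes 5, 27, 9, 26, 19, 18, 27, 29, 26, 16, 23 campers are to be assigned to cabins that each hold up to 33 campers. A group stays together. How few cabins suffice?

Total = 29 + 27 + 27 + 26 + 26 + 23 + 19 + 18 + 16 + 9 + 5 = 225 campers.
Lower bound: ⌈225/33⌉ = 7 cabins.
Also, 8 groups each exceed 33/2 campers, and no two of those can share a cabin, so at least 8 cabins are needed.
A packing using 9 cabins:
  cabin 1: 29 = 29
  cabin 2: 27 + 5 = 32
  cabin 3: 27 = 27
  cabin 4: 26 = 26
  cabin 5: 26 = 26
  cabin 6: 23 + 9 = 32
  cabin 7: 19 = 19
  cabin 8: 18 = 18
  cabin 9: 16 = 16
No arrangement into 8 cabins stays within capacity, so 9 is optimal.

9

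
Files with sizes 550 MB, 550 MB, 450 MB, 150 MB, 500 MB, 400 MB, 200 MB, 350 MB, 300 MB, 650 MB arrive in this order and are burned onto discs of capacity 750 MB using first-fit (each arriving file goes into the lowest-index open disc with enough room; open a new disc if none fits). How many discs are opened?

6

  550 → disc 1 (new)  [load 550/750]
  550 → disc 2 (new)  [load 550/750]
  450 → disc 3 (new)  [load 450/750]
  150 → disc 1  [load 700/750]
  500 → disc 4 (new)  [load 500/750]
  400 → disc 5 (new)  [load 400/750]
  200 → disc 2  [load 750/750]
  350 → disc 5  [load 750/750]
  300 → disc 3  [load 750/750]
  650 → disc 6 (new)  [load 650/750]
6 discs opened.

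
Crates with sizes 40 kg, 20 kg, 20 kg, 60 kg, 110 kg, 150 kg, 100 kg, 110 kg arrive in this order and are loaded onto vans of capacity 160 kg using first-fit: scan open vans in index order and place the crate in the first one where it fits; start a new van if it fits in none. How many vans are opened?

  40 → van 1 (new)  [load 40/160]
  20 → van 1  [load 60/160]
  20 → van 1  [load 80/160]
  60 → van 1  [load 140/160]
  110 → van 2 (new)  [load 110/160]
  150 → van 3 (new)  [load 150/160]
  100 → van 4 (new)  [load 100/160]
  110 → van 5 (new)  [load 110/160]
5 vans opened.

5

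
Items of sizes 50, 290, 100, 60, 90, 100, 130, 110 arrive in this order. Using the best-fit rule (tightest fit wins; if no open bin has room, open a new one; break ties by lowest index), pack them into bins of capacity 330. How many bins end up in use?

  50 → bin 1 (new)  [load 50/330]
  290 → bin 2 (new)  [load 290/330]
  100 → bin 1  [load 150/330]
  60 → bin 1  [load 210/330]
  90 → bin 1  [load 300/330]
  100 → bin 3 (new)  [load 100/330]
  130 → bin 3  [load 230/330]
  110 → bin 4 (new)  [load 110/330]
4 bins opened.

4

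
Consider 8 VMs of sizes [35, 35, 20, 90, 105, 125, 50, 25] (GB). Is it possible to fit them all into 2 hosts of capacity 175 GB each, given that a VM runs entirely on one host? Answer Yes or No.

No

Total = 485 GB; ⌈485/175⌉ = 3.
At least 3 hosts are required, but only 2 are allowed.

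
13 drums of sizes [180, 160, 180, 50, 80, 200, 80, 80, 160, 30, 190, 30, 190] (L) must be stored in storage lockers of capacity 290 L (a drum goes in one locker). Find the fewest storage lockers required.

7

Total = 200 + 190 + 190 + 180 + 180 + 160 + 160 + 80 + 80 + 80 + 50 + 30 + 30 = 1610 L.
Lower bound: ⌈1610/290⌉ = 6 storage lockers.
Also, 7 drums each exceed 145 L, and no two of those can share a locker, so at least 7 storage lockers are needed.
A packing using 7 storage lockers:
  locker 1: 200 + 80 = 280
  locker 2: 190 + 80 = 270
  locker 3: 190 + 80 = 270
  locker 4: 180 + 50 + 30 + 30 = 290
  locker 5: 180 = 180
  locker 6: 160 = 160
  locker 7: 160 = 160
This matches the lower bound, so 7 is optimal.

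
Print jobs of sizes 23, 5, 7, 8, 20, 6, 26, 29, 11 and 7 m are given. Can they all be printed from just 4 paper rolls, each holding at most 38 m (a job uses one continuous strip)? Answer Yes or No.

A valid assignment using 4 paper rolls:
  roll 1: 29 + 8 = 37
  roll 2: 26 + 11 = 37
  roll 3: 23 + 7 + 7 = 37
  roll 4: 20 + 6 + 5 = 31
Every load is within 38 m, so 4 paper rolls suffice.

Yes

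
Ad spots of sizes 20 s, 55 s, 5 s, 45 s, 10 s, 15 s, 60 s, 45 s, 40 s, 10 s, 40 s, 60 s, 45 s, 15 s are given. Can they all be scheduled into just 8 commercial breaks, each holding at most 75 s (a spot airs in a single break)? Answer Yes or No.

A valid assignment using 8 commercial breaks:
  break 1: 60 + 15 = 75
  break 2: 60 + 15 = 75
  break 3: 55 + 20 = 75
  break 4: 45 + 10 + 10 + 5 = 70
  break 5: 45 = 45
  break 6: 45 = 45
  break 7: 40 = 40
  break 8: 40 = 40
Every load is within 75 s, so 8 commercial breaks suffice.

Yes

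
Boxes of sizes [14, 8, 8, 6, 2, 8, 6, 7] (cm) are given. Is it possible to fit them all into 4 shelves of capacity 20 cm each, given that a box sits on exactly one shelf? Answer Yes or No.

Yes

A valid assignment using 4 shelves:
  shelf 1: 14 + 6 = 20
  shelf 2: 8 + 8 + 2 = 18
  shelf 3: 8 + 7 = 15
  shelf 4: 6 = 6
Every load is within 20 cm, so 4 shelves suffice.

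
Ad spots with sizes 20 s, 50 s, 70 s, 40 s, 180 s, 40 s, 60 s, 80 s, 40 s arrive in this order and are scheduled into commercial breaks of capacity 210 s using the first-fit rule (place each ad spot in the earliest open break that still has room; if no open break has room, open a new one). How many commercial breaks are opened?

  20 → break 1 (new)  [load 20/210]
  50 → break 1  [load 70/210]
  70 → break 1  [load 140/210]
  40 → break 1  [load 180/210]
  180 → break 2 (new)  [load 180/210]
  40 → break 3 (new)  [load 40/210]
  60 → break 3  [load 100/210]
  80 → break 3  [load 180/210]
  40 → break 4 (new)  [load 40/210]
4 commercial breaks opened.

4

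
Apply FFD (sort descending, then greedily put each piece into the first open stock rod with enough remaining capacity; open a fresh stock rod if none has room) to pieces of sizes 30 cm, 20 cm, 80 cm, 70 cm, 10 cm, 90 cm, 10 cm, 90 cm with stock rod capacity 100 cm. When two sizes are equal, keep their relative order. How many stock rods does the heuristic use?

Sorted descending: 90, 90, 80, 70, 30, 20, 10, 10.
  90 → stock rod 1 (new)  [load 90/100]
  90 → stock rod 2 (new)  [load 90/100]
  80 → stock rod 3 (new)  [load 80/100]
  70 → stock rod 4 (new)  [load 70/100]
  30 → stock rod 4  [load 100/100]
  20 → stock rod 3  [load 100/100]
  10 → stock rod 1  [load 100/100]
  10 → stock rod 2  [load 100/100]
4 stock rods opened.

4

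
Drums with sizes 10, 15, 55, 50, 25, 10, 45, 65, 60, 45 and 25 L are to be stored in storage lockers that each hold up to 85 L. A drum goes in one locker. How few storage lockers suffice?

6

Total = 65 + 60 + 55 + 50 + 45 + 45 + 25 + 25 + 15 + 10 + 10 = 405 L.
Lower bound: ⌈405/85⌉ = 5 storage lockers.
Also, 6 drums each exceed 85/2 L, and no two of those can share a locker, so at least 6 storage lockers are needed.
A packing using 6 storage lockers:
  locker 1: 65 + 15 = 80
  locker 2: 60 + 25 = 85
  locker 3: 55 + 25 = 80
  locker 4: 50 + 10 + 10 = 70
  locker 5: 45 = 45
  locker 6: 45 = 45
This matches the lower bound, so 6 is optimal.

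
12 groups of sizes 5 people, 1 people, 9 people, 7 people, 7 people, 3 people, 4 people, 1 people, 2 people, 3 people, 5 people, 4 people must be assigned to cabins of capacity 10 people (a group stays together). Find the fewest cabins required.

Total = 9 + 7 + 7 + 5 + 5 + 4 + 4 + 3 + 3 + 2 + 1 + 1 = 51 people.
Lower bound: ⌈51/10⌉ = 6 cabins.
A packing using 6 cabins:
  cabin 1: 9 + 1 = 10
  cabin 2: 7 + 3 = 10
  cabin 3: 7 + 3 = 10
  cabin 4: 5 + 5 = 10
  cabin 5: 4 + 4 + 2 = 10
  cabin 6: 1 = 1
This matches the lower bound, so 6 is optimal.

6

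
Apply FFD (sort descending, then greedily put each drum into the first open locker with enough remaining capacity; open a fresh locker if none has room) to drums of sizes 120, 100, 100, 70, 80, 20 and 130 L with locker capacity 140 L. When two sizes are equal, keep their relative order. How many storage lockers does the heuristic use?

6

Sorted descending: 130, 120, 100, 100, 80, 70, 20.
  130 → locker 1 (new)  [load 130/140]
  120 → locker 2 (new)  [load 120/140]
  100 → locker 3 (new)  [load 100/140]
  100 → locker 4 (new)  [load 100/140]
  80 → locker 5 (new)  [load 80/140]
  70 → locker 6 (new)  [load 70/140]
  20 → locker 2  [load 140/140]
6 storage lockers opened.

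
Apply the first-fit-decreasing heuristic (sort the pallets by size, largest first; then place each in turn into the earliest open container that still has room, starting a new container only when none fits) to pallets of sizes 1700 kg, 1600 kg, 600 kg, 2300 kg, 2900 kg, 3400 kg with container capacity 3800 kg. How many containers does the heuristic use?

4

Sorted descending: 3400, 2900, 2300, 1700, 1600, 600.
  3400 → container 1 (new)  [load 3400/3800]
  2900 → container 2 (new)  [load 2900/3800]
  2300 → container 3 (new)  [load 2300/3800]
  1700 → container 4 (new)  [load 1700/3800]
  1600 → container 4  [load 3300/3800]
  600 → container 2  [load 3500/3800]
4 containers opened.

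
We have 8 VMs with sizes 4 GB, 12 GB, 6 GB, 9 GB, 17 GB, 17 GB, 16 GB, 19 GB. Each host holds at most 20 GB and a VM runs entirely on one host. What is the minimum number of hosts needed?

Total = 19 + 17 + 17 + 16 + 12 + 9 + 6 + 4 = 100 GB.
Lower bound: ⌈100/20⌉ = 5 hosts.
A packing using 6 hosts:
  host 1: 19 = 19
  host 2: 17 = 17
  host 3: 17 = 17
  host 4: 16 + 4 = 20
  host 5: 12 + 6 = 18
  host 6: 9 = 9
No arrangement into 5 hosts stays within capacity, so 6 is optimal.

6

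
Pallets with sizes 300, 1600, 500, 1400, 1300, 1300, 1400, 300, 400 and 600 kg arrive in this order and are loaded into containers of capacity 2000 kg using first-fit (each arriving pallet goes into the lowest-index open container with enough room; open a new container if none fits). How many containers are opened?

  300 → container 1 (new)  [load 300/2000]
  1600 → container 1  [load 1900/2000]
  500 → container 2 (new)  [load 500/2000]
  1400 → container 2  [load 1900/2000]
  1300 → container 3 (new)  [load 1300/2000]
  1300 → container 4 (new)  [load 1300/2000]
  1400 → container 5 (new)  [load 1400/2000]
  300 → container 3  [load 1600/2000]
  400 → container 3  [load 2000/2000]
  600 → container 4  [load 1900/2000]
5 containers opened.

5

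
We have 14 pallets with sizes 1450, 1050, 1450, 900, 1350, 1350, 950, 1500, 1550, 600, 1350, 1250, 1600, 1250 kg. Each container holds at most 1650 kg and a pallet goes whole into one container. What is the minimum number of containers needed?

Total = 1600 + 1550 + 1500 + 1450 + 1450 + 1350 + 1350 + 1350 + 1250 + 1250 + 1050 + 950 + 900 + 600 = 17600 kg.
Lower bound: ⌈17600/1650⌉ = 11 containers.
Also, 13 pallets each exceed 825 kg, and no two of those can share a container, so at least 13 containers are needed.
A packing using 13 containers:
  container 1: 1600 = 1600
  container 2: 1550 = 1550
  container 3: 1500 = 1500
  container 4: 1450 = 1450
  container 5: 1450 = 1450
  container 6: 1350 = 1350
  container 7: 1350 = 1350
  container 8: 1350 = 1350
  container 9: 1250 = 1250
  container 10: 1250 = 1250
  container 11: 1050 + 600 = 1650
  container 12: 950 = 950
  container 13: 900 = 900
This matches the lower bound, so 13 is optimal.

13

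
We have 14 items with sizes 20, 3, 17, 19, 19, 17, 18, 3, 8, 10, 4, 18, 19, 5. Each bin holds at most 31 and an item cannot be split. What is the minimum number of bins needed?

8

Total = 20 + 19 + 19 + 19 + 18 + 18 + 17 + 17 + 10 + 8 + 5 + 4 + 3 + 3 = 180.
Lower bound: ⌈180/31⌉ = 6 bins.
Also, 8 items each exceed 31/2, and no two of those can share a bin, so at least 8 bins are needed.
A packing using 8 bins:
  bin 1: 20 + 10 = 30
  bin 2: 19 + 8 + 4 = 31
  bin 3: 19 + 5 + 3 + 3 = 30
  bin 4: 19 = 19
  bin 5: 18 = 18
  bin 6: 18 = 18
  bin 7: 17 = 17
  bin 8: 17 = 17
This matches the lower bound, so 8 is optimal.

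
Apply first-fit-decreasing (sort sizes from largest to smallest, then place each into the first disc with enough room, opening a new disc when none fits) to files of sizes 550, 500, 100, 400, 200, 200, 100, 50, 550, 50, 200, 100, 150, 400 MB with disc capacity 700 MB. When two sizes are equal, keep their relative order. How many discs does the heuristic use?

6

Sorted descending: 550, 550, 500, 400, 400, 200, 200, 200, 150, 100, 100, 100, 50, 50.
  550 → disc 1 (new)  [load 550/700]
  550 → disc 2 (new)  [load 550/700]
  500 → disc 3 (new)  [load 500/700]
  400 → disc 4 (new)  [load 400/700]
  400 → disc 5 (new)  [load 400/700]
  200 → disc 3  [load 700/700]
  200 → disc 4  [load 600/700]
  200 → disc 5  [load 600/700]
  150 → disc 1  [load 700/700]
  100 → disc 2  [load 650/700]
  100 → disc 4  [load 700/700]
  100 → disc 5  [load 700/700]
  50 → disc 2  [load 700/700]
  50 → disc 6 (new)  [load 50/700]
6 discs opened.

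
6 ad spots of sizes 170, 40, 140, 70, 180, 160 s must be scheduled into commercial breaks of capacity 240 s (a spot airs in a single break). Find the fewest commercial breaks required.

4

Total = 180 + 170 + 160 + 140 + 70 + 40 = 760 s.
Lower bound: ⌈760/240⌉ = 4 commercial breaks.
A packing using 4 commercial breaks:
  break 1: 180 + 40 = 220
  break 2: 170 + 70 = 240
  break 3: 160 = 160
  break 4: 140 = 140
This matches the lower bound, so 4 is optimal.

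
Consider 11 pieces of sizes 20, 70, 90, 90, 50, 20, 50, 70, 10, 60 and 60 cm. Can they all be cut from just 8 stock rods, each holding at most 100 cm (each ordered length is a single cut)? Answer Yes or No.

Yes

A valid assignment using 7 stock rods:
  stock rod 1: 90 + 10 = 100
  stock rod 2: 90 = 90
  stock rod 3: 70 + 20 = 90
  stock rod 4: 70 + 20 = 90
  stock rod 5: 60 = 60
  stock rod 6: 60 = 60
  stock rod 7: 50 + 50 = 100
That uses only 7 ≤ 8, so 8 stock rods are enough.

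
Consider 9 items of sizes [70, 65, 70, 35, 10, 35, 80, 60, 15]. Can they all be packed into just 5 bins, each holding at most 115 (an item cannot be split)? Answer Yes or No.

A valid assignment using 5 bins:
  bin 1: 80 + 35 = 115
  bin 2: 70 + 35 + 10 = 115
  bin 3: 70 + 15 = 85
  bin 4: 65 = 65
  bin 5: 60 = 60
Every load is within 115, so 5 bins suffice.

Yes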